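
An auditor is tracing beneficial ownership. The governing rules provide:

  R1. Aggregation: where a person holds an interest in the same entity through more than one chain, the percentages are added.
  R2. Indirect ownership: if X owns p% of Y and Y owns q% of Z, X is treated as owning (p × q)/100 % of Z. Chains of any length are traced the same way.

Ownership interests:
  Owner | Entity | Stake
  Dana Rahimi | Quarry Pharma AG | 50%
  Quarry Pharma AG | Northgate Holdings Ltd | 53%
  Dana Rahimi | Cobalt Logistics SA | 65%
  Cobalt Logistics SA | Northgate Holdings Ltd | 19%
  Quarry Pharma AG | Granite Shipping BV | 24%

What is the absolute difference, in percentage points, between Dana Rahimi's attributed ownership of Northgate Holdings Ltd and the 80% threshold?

Chain via Quarry Pharma AG (R2): 50% × 53% = 26.5% of Northgate Holdings Ltd.
Chain via Cobalt Logistics SA (R2): 65% × 19% = 12.35% of Northgate Holdings Ltd.
Aggregating (R1): 26.5% + 12.35% = 38.85%.
38.85% falls short of the 80% threshold by 41.15 percentage points.

41.15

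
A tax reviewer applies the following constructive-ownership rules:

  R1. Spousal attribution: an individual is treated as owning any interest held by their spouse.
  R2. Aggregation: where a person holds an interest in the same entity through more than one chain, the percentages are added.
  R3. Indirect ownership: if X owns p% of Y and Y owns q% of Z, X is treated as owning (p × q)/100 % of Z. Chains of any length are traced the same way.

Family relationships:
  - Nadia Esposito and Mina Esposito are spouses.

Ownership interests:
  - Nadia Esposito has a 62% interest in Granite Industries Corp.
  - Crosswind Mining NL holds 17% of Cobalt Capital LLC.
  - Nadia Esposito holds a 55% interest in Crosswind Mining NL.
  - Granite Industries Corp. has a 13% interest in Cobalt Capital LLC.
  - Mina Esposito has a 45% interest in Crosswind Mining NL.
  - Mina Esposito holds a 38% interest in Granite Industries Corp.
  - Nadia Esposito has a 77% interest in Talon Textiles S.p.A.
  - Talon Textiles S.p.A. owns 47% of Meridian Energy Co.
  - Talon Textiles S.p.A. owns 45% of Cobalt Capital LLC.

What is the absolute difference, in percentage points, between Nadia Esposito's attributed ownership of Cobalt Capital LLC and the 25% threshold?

39.65

By spousal attribution (R1), Nadia Esposito is treated as also owning Mina Esposito's interest in Granite Industries Corp, giving 62% + 38% = 100%.
By spousal attribution (R1), Nadia Esposito is treated as also owning Mina Esposito's interest in Crosswind Mining NL, giving 55% + 45% = 100%.
Chain via Granite Industries Corp. (R3): 100% × 13% = 13% of Cobalt Capital LLC.
Chain via Crosswind Mining NL (R3): 100% × 17% = 17% of Cobalt Capital LLC.
Chain via Talon Textiles S.p.A. (R3): 77% × 45% = 34.65% of Cobalt Capital LLC.
Aggregating (R2): 13% + 17% + 34.65% = 64.65%.
64.65% exceeds the 25% threshold by 39.65 percentage points.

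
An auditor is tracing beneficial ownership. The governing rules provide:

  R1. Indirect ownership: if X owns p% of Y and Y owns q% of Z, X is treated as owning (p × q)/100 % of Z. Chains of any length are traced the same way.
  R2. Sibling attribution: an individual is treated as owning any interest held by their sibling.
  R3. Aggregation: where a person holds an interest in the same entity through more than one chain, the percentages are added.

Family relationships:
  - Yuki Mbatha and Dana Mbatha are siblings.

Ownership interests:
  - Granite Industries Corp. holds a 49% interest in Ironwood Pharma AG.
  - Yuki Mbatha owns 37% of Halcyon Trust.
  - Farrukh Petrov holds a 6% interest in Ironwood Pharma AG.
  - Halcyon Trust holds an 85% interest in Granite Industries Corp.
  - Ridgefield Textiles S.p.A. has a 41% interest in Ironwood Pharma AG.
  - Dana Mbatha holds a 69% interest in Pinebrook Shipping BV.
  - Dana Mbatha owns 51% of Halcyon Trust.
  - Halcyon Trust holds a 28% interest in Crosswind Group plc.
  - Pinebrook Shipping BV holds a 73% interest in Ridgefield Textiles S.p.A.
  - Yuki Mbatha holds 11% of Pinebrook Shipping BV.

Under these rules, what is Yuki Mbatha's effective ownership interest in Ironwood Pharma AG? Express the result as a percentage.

60.596%

By sibling attribution (R2), Yuki Mbatha is treated as also owning Dana Mbatha's interest in Halcyon Trust, giving 37% + 51% = 88%.
By sibling attribution (R2), Yuki Mbatha is treated as also owning Dana Mbatha's interest in Pinebrook Shipping BV, giving 11% + 69% = 80%.
Chain via Halcyon Trust → Granite Industries Corp. (R1): 88% × 85% × 49% = 36.652% of Ironwood Pharma AG.
Chain via Pinebrook Shipping BV → Ridgefield Textiles S.p.A. (R1): 80% × 73% × 41% = 23.944% of Ironwood Pharma AG.
Aggregating (R3): 36.652% + 23.944% = 60.596%.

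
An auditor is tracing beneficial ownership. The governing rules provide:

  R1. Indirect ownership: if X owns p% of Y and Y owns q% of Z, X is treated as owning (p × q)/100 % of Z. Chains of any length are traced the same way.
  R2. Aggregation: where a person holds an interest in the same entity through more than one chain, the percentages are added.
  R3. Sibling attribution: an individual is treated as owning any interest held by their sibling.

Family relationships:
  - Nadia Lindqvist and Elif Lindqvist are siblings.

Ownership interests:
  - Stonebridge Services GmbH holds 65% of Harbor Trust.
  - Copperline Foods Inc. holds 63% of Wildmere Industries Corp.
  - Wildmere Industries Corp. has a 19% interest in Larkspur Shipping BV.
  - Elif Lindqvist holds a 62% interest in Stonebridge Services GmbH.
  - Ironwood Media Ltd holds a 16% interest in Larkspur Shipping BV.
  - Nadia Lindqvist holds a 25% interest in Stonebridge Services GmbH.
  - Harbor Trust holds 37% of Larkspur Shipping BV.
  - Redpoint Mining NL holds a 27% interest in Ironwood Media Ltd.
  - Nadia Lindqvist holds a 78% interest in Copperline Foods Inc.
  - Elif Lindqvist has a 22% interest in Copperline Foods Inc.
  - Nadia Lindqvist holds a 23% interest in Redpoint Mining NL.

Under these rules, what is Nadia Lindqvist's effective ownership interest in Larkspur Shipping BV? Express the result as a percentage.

33.8871%

By sibling attribution (R3), Nadia Lindqvist is treated as also owning Elif Lindqvist's interest in Stonebridge Services GmbH, giving 25% + 62% = 87%.
By sibling attribution (R3), Nadia Lindqvist is treated as also owning Elif Lindqvist's interest in Copperline Foods Inc, giving 78% + 22% = 100%.
Chain via Stonebridge Services GmbH → Harbor Trust (R1): 87% × 65% × 37% = 20.9235% of Larkspur Shipping BV.
Chain via Copperline Foods Inc. → Wildmere Industries Corp. (R1): 100% × 63% × 19% = 11.97% of Larkspur Shipping BV.
Chain via Redpoint Mining NL → Ironwood Media Ltd (R1): 23% × 27% × 16% = 0.9936% of Larkspur Shipping BV.
Aggregating (R2): 20.9235% + 11.97% + 0.9936% = 33.8871%.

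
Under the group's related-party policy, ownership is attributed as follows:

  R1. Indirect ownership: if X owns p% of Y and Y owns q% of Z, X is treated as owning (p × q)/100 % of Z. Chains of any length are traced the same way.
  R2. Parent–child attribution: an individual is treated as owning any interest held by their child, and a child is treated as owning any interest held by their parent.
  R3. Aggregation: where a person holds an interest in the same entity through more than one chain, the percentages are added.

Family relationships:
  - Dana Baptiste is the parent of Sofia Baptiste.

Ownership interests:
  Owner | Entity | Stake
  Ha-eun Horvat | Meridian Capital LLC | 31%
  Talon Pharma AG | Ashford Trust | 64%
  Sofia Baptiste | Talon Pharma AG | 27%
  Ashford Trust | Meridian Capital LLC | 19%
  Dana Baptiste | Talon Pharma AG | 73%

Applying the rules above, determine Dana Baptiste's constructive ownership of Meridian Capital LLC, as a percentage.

12.16%

By parent–child attribution (R2), Dana Baptiste is treated as also owning Sofia Baptiste's interest in Talon Pharma AG, giving 73% + 27% = 100%.
Chain via Talon Pharma AG → Ashford Trust (R1): 100% × 64% × 19% = 12.16% of Meridian Capital LLC.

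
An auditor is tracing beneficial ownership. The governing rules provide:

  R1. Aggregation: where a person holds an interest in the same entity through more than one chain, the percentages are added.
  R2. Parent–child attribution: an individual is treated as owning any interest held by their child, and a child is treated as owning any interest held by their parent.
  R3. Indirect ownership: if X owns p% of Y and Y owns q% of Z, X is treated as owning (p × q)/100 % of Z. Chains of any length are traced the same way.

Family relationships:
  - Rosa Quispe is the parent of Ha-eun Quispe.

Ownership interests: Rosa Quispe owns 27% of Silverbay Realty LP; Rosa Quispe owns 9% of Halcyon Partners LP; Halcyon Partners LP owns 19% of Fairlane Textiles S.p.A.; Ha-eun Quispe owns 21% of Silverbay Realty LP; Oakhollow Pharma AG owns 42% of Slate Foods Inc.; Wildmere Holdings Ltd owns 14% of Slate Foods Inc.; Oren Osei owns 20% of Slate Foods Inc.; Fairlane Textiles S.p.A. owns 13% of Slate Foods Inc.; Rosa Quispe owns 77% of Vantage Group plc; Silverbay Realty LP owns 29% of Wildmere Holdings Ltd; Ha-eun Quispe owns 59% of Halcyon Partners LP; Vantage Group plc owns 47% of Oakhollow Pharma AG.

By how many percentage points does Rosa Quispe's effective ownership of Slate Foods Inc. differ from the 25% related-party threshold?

By parent–child attribution (R2), Rosa Quispe is treated as also owning Ha-eun Quispe's interest in Halcyon Partners LP, giving 9% + 59% = 68%.
By parent–child attribution (R2), Rosa Quispe is treated as also owning Ha-eun Quispe's interest in Silverbay Realty LP, giving 27% + 21% = 48%.
Chain via Vantage Group plc → Oakhollow Pharma AG (R3): 77% × 47% × 42% = 15.1998% of Slate Foods Inc.
Chain via Halcyon Partners LP → Fairlane Textiles S.p.A. (R3): 68% × 19% × 13% = 1.6796% of Slate Foods Inc.
Chain via Silverbay Realty LP → Wildmere Holdings Ltd (R3): 48% × 29% × 14% = 1.9488% of Slate Foods Inc.
Aggregating (R1): 15.1998% + 1.6796% + 1.9488% = 18.8282%.
18.8282% falls short of the 25% threshold by 6.1718 percentage points.

6.1718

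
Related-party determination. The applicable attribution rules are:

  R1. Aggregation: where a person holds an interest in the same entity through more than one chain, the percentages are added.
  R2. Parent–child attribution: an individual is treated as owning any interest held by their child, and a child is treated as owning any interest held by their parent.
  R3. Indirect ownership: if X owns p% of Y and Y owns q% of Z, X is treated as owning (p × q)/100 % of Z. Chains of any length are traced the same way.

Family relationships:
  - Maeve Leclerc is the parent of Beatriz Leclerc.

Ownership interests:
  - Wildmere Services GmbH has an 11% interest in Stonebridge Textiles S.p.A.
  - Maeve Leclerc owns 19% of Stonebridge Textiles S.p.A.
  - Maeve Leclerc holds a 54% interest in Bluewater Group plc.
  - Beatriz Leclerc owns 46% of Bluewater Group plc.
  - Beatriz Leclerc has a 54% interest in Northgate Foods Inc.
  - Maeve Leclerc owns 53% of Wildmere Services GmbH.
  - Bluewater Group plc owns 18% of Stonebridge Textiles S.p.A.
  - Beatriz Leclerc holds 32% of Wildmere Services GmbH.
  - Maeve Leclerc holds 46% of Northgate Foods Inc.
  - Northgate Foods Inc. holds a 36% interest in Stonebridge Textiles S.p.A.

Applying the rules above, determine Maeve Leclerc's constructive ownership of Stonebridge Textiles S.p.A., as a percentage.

82.35%

By parent–child attribution (R2), Maeve Leclerc is treated as also owning Beatriz Leclerc's interest in Bluewater Group plc, giving 54% + 46% = 100%.
By parent–child attribution (R2), Maeve Leclerc is treated as also owning Beatriz Leclerc's interest in Northgate Foods Inc, giving 46% + 54% = 100%.
By parent–child attribution (R2), Maeve Leclerc is treated as also owning Beatriz Leclerc's interest in Wildmere Services GmbH, giving 53% + 32% = 85%.
Chain via Bluewater Group plc (R3): 100% × 18% = 18% of Stonebridge Textiles S.p.A.
Chain via Northgate Foods Inc. (R3): 100% × 36% = 36% of Stonebridge Textiles S.p.A.
Chain via Wildmere Services GmbH (R3): 85% × 11% = 9.35% of Stonebridge Textiles S.p.A.
Direct interest in Stonebridge Textiles S.p.A: 19%.
Aggregating (R1): 18% + 36% + 9.35% + 19% = 82.35%.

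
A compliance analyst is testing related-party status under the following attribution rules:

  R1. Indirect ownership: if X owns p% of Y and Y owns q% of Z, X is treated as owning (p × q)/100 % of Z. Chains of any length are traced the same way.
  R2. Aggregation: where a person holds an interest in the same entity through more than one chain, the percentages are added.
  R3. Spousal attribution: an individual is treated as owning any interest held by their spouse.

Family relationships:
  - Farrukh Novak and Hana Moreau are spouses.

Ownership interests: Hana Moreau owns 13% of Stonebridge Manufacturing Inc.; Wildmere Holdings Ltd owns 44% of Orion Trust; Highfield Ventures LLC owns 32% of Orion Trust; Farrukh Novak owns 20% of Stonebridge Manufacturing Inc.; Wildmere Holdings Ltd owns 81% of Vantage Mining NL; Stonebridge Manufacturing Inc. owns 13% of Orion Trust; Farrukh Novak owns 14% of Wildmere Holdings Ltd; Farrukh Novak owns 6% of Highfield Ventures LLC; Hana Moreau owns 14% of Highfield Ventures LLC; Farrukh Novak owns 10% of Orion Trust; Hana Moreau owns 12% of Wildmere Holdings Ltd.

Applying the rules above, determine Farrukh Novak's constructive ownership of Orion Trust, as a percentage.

By spousal attribution (R3), Farrukh Novak is treated as also owning Hana Moreau's interest in Wildmere Holdings Ltd, giving 14% + 12% = 26%.
By spousal attribution (R3), Farrukh Novak is treated as also owning Hana Moreau's interest in Stonebridge Manufacturing Inc, giving 20% + 13% = 33%.
By spousal attribution (R3), Farrukh Novak is treated as also owning Hana Moreau's interest in Highfield Ventures LLC, giving 6% + 14% = 20%.
Chain via Wildmere Holdings Ltd (R1): 26% × 44% = 11.44% of Orion Trust.
Chain via Stonebridge Manufacturing Inc. (R1): 33% × 13% = 4.29% of Orion Trust.
Chain via Highfield Ventures LLC (R1): 20% × 32% = 6.4% of Orion Trust.
Direct interest in Orion Trust: 10%.
Aggregating (R2): 11.44% + 4.29% + 6.4% + 10% = 32.13%.

32.13%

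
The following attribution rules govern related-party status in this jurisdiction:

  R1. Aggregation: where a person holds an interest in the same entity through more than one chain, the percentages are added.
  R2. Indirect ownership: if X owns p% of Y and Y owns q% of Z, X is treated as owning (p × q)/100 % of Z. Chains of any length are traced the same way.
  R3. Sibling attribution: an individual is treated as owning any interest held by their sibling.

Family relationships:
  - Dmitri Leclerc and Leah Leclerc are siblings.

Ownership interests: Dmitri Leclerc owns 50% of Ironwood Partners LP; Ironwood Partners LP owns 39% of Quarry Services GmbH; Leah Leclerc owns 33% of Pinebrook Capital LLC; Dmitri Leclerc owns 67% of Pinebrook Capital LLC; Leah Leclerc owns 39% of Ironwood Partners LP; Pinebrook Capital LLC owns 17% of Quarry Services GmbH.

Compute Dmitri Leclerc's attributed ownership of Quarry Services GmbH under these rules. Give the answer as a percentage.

51.71%

By sibling attribution (R3), Dmitri Leclerc is treated as also owning Leah Leclerc's interest in Ironwood Partners LP, giving 50% + 39% = 89%.
By sibling attribution (R3), Dmitri Leclerc is treated as also owning Leah Leclerc's interest in Pinebrook Capital LLC, giving 67% + 33% = 100%.
Chain via Ironwood Partners LP (R2): 89% × 39% = 34.71% of Quarry Services GmbH.
Chain via Pinebrook Capital LLC (R2): 100% × 17% = 17% of Quarry Services GmbH.
Aggregating (R1): 34.71% + 17% = 51.71%.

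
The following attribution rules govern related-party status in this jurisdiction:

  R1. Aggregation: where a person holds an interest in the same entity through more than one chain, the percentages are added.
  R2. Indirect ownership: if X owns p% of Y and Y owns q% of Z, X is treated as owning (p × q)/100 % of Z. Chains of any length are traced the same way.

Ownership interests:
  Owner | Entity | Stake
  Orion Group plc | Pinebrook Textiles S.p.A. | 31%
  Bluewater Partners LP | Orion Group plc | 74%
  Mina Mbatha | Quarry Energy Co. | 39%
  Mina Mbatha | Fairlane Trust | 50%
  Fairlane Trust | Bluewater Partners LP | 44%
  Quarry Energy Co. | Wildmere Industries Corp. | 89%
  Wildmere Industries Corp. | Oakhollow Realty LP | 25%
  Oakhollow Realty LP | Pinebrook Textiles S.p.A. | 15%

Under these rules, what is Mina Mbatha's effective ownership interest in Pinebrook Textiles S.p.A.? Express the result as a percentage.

Chain via Quarry Energy Co. → Wildmere Industries Corp. → Oakhollow Realty LP (R2): 39% × 89% × 25% × 15% = 1.301625% of Pinebrook Textiles S.p.A.
Chain via Fairlane Trust → Bluewater Partners LP → Orion Group plc (R2): 50% × 44% × 74% × 31% = 5.0468% of Pinebrook Textiles S.p.A.
Aggregating (R1): 1.301625% + 5.0468% = 6.348425%.

6.348425%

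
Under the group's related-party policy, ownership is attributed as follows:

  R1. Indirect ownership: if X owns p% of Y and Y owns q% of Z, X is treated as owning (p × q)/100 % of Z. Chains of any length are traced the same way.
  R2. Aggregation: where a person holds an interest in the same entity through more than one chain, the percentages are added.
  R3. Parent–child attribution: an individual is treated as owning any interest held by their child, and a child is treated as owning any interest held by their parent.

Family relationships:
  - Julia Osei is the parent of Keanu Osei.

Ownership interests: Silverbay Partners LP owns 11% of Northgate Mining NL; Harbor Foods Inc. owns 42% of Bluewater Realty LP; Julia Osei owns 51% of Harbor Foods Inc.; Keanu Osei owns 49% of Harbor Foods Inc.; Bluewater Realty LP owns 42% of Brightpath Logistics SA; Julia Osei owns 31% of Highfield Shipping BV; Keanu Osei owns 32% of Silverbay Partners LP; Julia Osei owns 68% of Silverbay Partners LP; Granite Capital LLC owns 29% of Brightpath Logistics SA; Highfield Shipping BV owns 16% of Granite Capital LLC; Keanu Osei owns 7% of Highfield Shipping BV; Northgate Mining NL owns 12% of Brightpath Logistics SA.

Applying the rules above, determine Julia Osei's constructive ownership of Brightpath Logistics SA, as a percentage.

20.7232%

By parent–child attribution (R3), Julia Osei is treated as also owning Keanu Osei's interest in Silverbay Partners LP, giving 68% + 32% = 100%.
By parent–child attribution (R3), Julia Osei is treated as also owning Keanu Osei's interest in Harbor Foods Inc, giving 51% + 49% = 100%.
By parent–child attribution (R3), Julia Osei is treated as also owning Keanu Osei's interest in Highfield Shipping BV, giving 31% + 7% = 38%.
Chain via Silverbay Partners LP → Northgate Mining NL (R1): 100% × 11% × 12% = 1.32% of Brightpath Logistics SA.
Chain via Harbor Foods Inc. → Bluewater Realty LP (R1): 100% × 42% × 42% = 17.64% of Brightpath Logistics SA.
Chain via Highfield Shipping BV → Granite Capital LLC (R1): 38% × 16% × 29% = 1.7632% of Brightpath Logistics SA.
Aggregating (R2): 1.32% + 17.64% + 1.7632% = 20.7232%.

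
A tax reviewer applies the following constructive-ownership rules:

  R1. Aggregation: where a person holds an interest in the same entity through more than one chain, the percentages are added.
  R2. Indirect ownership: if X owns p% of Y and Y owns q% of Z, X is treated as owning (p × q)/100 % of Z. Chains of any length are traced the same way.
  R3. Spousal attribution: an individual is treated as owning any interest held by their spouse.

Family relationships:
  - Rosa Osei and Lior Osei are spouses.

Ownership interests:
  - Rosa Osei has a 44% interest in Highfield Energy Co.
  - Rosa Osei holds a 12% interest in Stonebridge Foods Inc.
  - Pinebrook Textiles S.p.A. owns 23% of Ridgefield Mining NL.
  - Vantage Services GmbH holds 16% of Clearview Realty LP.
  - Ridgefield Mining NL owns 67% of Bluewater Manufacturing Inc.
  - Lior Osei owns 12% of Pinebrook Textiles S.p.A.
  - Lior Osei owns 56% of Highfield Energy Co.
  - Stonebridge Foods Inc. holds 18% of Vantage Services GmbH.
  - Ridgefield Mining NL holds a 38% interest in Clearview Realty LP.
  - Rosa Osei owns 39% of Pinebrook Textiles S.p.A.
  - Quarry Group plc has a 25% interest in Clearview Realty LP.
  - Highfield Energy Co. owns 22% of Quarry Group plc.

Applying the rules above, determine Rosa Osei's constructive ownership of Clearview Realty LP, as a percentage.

By spousal attribution (R3), Rosa Osei is treated as also owning Lior Osei's interest in Pinebrook Textiles S.p.A, giving 39% + 12% = 51%.
By spousal attribution (R3), Rosa Osei is treated as also owning Lior Osei's interest in Highfield Energy Co, giving 44% + 56% = 100%.
Chain via Stonebridge Foods Inc. → Vantage Services GmbH (R2): 12% × 18% × 16% = 0.3456% of Clearview Realty LP.
Chain via Pinebrook Textiles S.p.A. → Ridgefield Mining NL (R2): 51% × 23% × 38% = 4.4574% of Clearview Realty LP.
Chain via Highfield Energy Co. → Quarry Group plc (R2): 100% × 22% × 25% = 5.5% of Clearview Realty LP.
Aggregating (R1): 0.3456% + 4.4574% + 5.5% = 10.303%.

10.303%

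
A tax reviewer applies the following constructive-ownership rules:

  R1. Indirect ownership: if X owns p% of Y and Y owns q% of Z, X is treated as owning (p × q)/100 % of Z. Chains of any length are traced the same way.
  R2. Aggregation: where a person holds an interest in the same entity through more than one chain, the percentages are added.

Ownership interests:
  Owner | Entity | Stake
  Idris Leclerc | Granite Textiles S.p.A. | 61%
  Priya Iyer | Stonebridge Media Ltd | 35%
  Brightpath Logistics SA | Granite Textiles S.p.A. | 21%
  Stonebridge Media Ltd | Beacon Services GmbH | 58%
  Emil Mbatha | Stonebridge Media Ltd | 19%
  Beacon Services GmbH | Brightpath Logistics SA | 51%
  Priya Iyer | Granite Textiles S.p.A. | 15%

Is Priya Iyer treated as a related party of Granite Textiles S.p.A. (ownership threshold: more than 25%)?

Chain via Stonebridge Media Ltd → Beacon Services GmbH → Brightpath Logistics SA (R1): 35% × 58% × 51% × 21% = 2.17413% of Granite Textiles S.p.A.
Direct interest in Granite Textiles S.p.A: 15%.
Aggregating (R2): 2.17413% + 15% = 17.17413%.
17.17413% does not exceed the 25% threshold, so Priya is not a related party to Granite Textiles S.p.A.

No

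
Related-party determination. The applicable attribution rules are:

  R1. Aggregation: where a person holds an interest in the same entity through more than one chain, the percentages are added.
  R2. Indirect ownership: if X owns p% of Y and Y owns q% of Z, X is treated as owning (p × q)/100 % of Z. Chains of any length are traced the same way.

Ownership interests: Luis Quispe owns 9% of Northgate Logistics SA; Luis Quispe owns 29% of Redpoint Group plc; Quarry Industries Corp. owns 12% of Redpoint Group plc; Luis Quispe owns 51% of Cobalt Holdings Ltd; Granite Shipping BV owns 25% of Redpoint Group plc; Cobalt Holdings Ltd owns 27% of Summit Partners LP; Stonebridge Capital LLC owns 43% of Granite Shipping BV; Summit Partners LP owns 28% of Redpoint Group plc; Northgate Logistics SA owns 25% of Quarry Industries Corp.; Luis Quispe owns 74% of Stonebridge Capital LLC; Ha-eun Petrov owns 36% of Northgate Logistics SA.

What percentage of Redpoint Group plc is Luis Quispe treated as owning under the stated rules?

41.0806%

Chain via Stonebridge Capital LLC → Granite Shipping BV (R2): 74% × 43% × 25% = 7.955% of Redpoint Group plc.
Chain via Cobalt Holdings Ltd → Summit Partners LP (R2): 51% × 27% × 28% = 3.8556% of Redpoint Group plc.
Chain via Northgate Logistics SA → Quarry Industries Corp. (R2): 9% × 25% × 12% = 0.27% of Redpoint Group plc.
Direct interest in Redpoint Group plc: 29%.
Aggregating (R1): 7.955% + 3.8556% + 0.27% + 29% = 41.0806%.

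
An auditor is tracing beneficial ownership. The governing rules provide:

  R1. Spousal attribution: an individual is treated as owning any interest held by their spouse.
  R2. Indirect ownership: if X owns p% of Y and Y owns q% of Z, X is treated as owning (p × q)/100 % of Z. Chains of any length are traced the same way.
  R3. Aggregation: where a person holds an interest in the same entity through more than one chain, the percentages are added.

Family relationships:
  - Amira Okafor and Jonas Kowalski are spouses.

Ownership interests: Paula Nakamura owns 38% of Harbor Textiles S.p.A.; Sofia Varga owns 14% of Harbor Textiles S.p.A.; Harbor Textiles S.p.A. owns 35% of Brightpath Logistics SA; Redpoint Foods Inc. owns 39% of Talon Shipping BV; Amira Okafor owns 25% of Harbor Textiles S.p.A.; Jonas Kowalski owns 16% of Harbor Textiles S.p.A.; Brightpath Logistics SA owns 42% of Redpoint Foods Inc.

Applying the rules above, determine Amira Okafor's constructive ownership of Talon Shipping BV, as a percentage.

By spousal attribution (R1), Amira Okafor is treated as also owning Jonas Kowalski's interest in Harbor Textiles S.p.A, giving 25% + 16% = 41%.
Chain via Harbor Textiles S.p.A. → Brightpath Logistics SA → Redpoint Foods Inc. (R2): 41% × 35% × 42% × 39% = 2.35053% of Talon Shipping BV.

2.35053%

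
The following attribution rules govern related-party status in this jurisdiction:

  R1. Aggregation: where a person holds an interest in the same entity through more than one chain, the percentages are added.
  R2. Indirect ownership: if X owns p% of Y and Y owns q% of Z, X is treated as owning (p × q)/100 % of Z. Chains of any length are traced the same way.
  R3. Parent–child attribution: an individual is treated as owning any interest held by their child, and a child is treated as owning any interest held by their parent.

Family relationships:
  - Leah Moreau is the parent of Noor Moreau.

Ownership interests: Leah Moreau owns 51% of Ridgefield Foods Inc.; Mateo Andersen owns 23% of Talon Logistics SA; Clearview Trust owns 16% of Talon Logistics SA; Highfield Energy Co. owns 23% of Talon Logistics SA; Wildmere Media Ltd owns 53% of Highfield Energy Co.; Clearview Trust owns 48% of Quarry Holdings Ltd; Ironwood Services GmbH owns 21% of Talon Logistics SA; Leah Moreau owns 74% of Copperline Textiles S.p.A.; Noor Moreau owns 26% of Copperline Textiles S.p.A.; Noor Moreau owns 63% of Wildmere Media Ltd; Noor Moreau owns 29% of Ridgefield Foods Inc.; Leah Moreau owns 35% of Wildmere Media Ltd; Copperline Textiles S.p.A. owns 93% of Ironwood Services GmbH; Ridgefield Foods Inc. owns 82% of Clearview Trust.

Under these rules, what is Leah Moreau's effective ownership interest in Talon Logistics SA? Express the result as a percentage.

By parent–child attribution (R3), Leah Moreau is treated as also owning Noor Moreau's interest in Copperline Textiles S.p.A, giving 74% + 26% = 100%.
By parent–child attribution (R3), Leah Moreau is treated as also owning Noor Moreau's interest in Ridgefield Foods Inc, giving 51% + 29% = 80%.
By parent–child attribution (R3), Leah Moreau is treated as also owning Noor Moreau's interest in Wildmere Media Ltd, giving 35% + 63% = 98%.
Chain via Copperline Textiles S.p.A. → Ironwood Services GmbH (R2): 100% × 93% × 21% = 19.53% of Talon Logistics SA.
Chain via Ridgefield Foods Inc. → Clearview Trust (R2): 80% × 82% × 16% = 10.496% of Talon Logistics SA.
Chain via Wildmere Media Ltd → Highfield Energy Co. (R2): 98% × 53% × 23% = 11.9462% of Talon Logistics SA.
Aggregating (R1): 19.53% + 10.496% + 11.9462% = 41.9722%.

41.9722%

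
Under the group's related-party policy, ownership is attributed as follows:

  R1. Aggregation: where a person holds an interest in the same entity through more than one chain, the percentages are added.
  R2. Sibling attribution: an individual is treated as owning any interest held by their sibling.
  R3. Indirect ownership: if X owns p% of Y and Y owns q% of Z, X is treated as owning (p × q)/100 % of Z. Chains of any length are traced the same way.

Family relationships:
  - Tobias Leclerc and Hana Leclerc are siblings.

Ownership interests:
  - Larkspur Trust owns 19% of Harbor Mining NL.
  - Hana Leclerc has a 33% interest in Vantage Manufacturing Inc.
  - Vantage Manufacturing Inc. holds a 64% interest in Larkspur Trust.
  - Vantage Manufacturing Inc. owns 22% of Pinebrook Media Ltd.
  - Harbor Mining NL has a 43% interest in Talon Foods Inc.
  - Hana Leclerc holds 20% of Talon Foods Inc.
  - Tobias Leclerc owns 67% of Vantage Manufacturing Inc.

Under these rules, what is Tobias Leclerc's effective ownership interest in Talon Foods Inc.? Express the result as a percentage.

By sibling attribution (R2), Tobias Leclerc is treated as also owning Hana Leclerc's interest in Vantage Manufacturing Inc, giving 67% + 33% = 100%.
By sibling attribution (R2), Tobias Leclerc is treated as owning Hana Leclerc's 20% interest in Talon Foods Inc.
Chain via Vantage Manufacturing Inc. → Larkspur Trust → Harbor Mining NL (R3): 100% × 64% × 19% × 43% = 5.2288% of Talon Foods Inc.
Direct interest in Talon Foods Inc: 20%.
Aggregating (R1): 5.2288% + 20% = 25.2288%.

25.2288%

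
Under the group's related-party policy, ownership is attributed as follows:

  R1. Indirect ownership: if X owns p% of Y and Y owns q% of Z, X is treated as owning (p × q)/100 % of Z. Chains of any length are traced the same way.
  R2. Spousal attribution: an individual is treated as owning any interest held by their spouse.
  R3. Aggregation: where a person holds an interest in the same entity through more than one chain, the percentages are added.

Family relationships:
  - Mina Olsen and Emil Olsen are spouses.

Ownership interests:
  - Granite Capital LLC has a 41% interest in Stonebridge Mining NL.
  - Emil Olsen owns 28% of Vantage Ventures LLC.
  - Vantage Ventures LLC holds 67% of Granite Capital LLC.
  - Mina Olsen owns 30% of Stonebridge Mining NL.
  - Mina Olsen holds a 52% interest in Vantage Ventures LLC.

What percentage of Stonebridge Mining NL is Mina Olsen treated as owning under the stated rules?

By spousal attribution (R2), Mina Olsen is treated as also owning Emil Olsen's interest in Vantage Ventures LLC, giving 52% + 28% = 80%.
Chain via Vantage Ventures LLC → Granite Capital LLC (R1): 80% × 67% × 41% = 21.976% of Stonebridge Mining NL.
Direct interest in Stonebridge Mining NL: 30%.
Aggregating (R3): 21.976% + 30% = 51.976%.

51.976%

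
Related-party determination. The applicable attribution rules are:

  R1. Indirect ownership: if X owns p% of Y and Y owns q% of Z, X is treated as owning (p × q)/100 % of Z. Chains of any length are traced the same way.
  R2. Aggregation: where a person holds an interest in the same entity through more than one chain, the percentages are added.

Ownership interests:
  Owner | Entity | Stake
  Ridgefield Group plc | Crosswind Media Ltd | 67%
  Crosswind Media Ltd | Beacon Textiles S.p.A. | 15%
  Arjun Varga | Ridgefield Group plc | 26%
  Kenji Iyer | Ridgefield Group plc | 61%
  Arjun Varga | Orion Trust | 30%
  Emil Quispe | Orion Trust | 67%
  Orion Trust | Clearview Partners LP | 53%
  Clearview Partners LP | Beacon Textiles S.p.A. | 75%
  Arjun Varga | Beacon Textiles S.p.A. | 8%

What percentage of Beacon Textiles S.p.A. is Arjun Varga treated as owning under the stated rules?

22.538%

Chain via Ridgefield Group plc → Crosswind Media Ltd (R1): 26% × 67% × 15% = 2.613% of Beacon Textiles S.p.A.
Chain via Orion Trust → Clearview Partners LP (R1): 30% × 53% × 75% = 11.925% of Beacon Textiles S.p.A.
Direct interest in Beacon Textiles S.p.A: 8%.
Aggregating (R2): 2.613% + 11.925% + 8% = 22.538%.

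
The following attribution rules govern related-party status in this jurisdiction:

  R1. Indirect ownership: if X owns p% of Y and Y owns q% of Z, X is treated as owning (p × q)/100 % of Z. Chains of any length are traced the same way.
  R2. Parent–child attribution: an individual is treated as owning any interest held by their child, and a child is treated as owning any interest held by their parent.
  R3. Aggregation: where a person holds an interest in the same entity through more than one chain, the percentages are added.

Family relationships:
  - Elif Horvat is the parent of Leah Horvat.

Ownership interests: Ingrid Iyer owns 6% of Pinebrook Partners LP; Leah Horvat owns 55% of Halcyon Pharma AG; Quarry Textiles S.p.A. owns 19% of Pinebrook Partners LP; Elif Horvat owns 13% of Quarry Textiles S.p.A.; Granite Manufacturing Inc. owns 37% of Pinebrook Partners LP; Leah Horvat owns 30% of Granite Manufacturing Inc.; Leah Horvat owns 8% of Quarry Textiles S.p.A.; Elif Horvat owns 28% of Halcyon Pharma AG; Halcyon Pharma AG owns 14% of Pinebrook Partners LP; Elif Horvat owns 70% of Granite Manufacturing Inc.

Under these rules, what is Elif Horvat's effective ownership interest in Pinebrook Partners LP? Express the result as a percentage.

By parent–child attribution (R2), Elif Horvat is treated as also owning Leah Horvat's interest in Granite Manufacturing Inc, giving 70% + 30% = 100%.
By parent–child attribution (R2), Elif Horvat is treated as also owning Leah Horvat's interest in Quarry Textiles S.p.A, giving 13% + 8% = 21%.
By parent–child attribution (R2), Elif Horvat is treated as also owning Leah Horvat's interest in Halcyon Pharma AG, giving 28% + 55% = 83%.
Chain via Granite Manufacturing Inc. (R1): 100% × 37% = 37% of Pinebrook Partners LP.
Chain via Quarry Textiles S.p.A. (R1): 21% × 19% = 3.99% of Pinebrook Partners LP.
Chain via Halcyon Pharma AG (R1): 83% × 14% = 11.62% of Pinebrook Partners LP.
Aggregating (R3): 37% + 3.99% + 11.62% = 52.61%.

52.61%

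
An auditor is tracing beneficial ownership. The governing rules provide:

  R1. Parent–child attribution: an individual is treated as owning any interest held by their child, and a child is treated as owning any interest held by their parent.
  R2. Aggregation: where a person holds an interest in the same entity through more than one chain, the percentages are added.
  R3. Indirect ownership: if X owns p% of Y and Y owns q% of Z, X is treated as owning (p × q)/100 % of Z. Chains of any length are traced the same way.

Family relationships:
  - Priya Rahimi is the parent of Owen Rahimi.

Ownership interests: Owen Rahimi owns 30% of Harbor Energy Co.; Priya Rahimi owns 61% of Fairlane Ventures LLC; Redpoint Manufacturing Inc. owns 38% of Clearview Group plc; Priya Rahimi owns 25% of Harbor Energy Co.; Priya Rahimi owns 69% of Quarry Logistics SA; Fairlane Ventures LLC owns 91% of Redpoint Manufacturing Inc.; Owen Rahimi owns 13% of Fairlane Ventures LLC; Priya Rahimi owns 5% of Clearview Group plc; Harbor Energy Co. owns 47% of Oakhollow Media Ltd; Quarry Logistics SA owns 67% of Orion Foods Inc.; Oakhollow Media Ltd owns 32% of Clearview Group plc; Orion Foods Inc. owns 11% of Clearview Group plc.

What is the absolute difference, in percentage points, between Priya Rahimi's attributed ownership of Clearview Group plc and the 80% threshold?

By parent–child attribution (R1), Priya Rahimi is treated as also owning Owen Rahimi's interest in Harbor Energy Co, giving 25% + 30% = 55%.
By parent–child attribution (R1), Priya Rahimi is treated as also owning Owen Rahimi's interest in Fairlane Ventures LLC, giving 61% + 13% = 74%.
Chain via Harbor Energy Co. → Oakhollow Media Ltd (R3): 55% × 47% × 32% = 8.272% of Clearview Group plc.
Chain via Fairlane Ventures LLC → Redpoint Manufacturing Inc. (R3): 74% × 91% × 38% = 25.5892% of Clearview Group plc.
Chain via Quarry Logistics SA → Orion Foods Inc. (R3): 69% × 67% × 11% = 5.0853% of Clearview Group plc.
Direct interest in Clearview Group plc: 5%.
Aggregating (R2): 8.272% + 25.5892% + 5.0853% + 5% = 43.9465%.
43.9465% falls short of the 80% threshold by 36.0535 percentage points.

36.0535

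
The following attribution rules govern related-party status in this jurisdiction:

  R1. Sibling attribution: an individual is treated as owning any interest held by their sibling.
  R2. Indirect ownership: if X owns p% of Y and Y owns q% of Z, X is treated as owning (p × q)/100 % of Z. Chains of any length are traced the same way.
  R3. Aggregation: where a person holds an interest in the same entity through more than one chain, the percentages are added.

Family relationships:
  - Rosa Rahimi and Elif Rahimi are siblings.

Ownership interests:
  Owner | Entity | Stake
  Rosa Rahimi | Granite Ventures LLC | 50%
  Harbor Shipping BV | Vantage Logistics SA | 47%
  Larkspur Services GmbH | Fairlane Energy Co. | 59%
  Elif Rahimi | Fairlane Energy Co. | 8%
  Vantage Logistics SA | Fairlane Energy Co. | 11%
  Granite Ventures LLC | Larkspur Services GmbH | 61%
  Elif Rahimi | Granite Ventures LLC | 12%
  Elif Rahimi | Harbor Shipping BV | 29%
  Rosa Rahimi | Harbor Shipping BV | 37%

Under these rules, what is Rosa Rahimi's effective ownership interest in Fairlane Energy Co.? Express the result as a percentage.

33.726%

By sibling attribution (R1), Rosa Rahimi is treated as also owning Elif Rahimi's interest in Harbor Shipping BV, giving 37% + 29% = 66%.
By sibling attribution (R1), Rosa Rahimi is treated as also owning Elif Rahimi's interest in Granite Ventures LLC, giving 50% + 12% = 62%.
By sibling attribution (R1), Rosa Rahimi is treated as owning Elif Rahimi's 8% interest in Fairlane Energy Co.
Chain via Harbor Shipping BV → Vantage Logistics SA (R2): 66% × 47% × 11% = 3.4122% of Fairlane Energy Co.
Chain via Granite Ventures LLC → Larkspur Services GmbH (R2): 62% × 61% × 59% = 22.3138% of Fairlane Energy Co.
Direct interest in Fairlane Energy Co: 8%.
Aggregating (R3): 3.4122% + 22.3138% + 8% = 33.726%.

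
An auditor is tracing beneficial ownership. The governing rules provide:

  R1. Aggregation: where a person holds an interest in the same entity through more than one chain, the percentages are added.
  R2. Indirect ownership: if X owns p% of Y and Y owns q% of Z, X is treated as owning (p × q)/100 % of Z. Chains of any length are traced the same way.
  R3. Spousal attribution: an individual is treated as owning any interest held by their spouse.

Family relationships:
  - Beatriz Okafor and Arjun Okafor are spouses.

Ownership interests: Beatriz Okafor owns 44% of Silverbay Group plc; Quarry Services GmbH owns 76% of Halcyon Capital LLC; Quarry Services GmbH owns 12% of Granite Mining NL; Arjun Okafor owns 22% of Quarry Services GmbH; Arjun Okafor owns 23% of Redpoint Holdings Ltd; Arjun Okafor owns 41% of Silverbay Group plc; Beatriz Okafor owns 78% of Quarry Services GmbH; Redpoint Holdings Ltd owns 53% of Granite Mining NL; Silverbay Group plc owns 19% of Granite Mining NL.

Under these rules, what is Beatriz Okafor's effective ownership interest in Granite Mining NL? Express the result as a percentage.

40.34%

By spousal attribution (R3), Beatriz Okafor is treated as also owning Arjun Okafor's interest in Silverbay Group plc, giving 44% + 41% = 85%.
By spousal attribution (R3), Beatriz Okafor is treated as also owning Arjun Okafor's interest in Quarry Services GmbH, giving 78% + 22% = 100%.
By spousal attribution (R3), Beatriz Okafor is treated as owning Arjun Okafor's 23% interest in Redpoint Holdings Ltd.
Chain via Silverbay Group plc (R2): 85% × 19% = 16.15% of Granite Mining NL.
Chain via Quarry Services GmbH (R2): 100% × 12% = 12% of Granite Mining NL.
Chain via Redpoint Holdings Ltd (R2): 23% × 53% = 12.19% of Granite Mining NL.
Aggregating (R1): 16.15% + 12% + 12.19% = 40.34%.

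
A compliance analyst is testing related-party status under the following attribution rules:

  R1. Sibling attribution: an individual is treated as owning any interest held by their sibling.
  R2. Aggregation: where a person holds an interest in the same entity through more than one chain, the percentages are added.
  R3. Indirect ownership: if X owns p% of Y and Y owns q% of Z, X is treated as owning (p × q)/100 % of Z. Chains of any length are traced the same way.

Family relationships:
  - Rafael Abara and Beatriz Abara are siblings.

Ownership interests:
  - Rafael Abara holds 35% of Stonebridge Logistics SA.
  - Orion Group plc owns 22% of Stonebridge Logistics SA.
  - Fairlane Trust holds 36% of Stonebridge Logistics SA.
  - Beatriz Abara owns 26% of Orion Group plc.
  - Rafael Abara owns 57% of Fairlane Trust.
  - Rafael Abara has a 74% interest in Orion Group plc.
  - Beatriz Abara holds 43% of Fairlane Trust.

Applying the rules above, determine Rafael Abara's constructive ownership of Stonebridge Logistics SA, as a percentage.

By sibling attribution (R1), Rafael Abara is treated as also owning Beatriz Abara's interest in Fairlane Trust, giving 57% + 43% = 100%.
By sibling attribution (R1), Rafael Abara is treated as also owning Beatriz Abara's interest in Orion Group plc, giving 74% + 26% = 100%.
Chain via Fairlane Trust (R3): 100% × 36% = 36% of Stonebridge Logistics SA.
Chain via Orion Group plc (R3): 100% × 22% = 22% of Stonebridge Logistics SA.
Direct interest in Stonebridge Logistics SA: 35%.
Aggregating (R2): 36% + 22% + 35% = 93%.

93%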